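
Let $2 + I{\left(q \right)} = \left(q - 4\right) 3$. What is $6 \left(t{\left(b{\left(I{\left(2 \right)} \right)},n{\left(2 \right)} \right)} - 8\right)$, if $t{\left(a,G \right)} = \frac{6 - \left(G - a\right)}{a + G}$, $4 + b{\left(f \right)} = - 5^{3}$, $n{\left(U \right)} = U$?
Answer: $- \frac{5346}{127} \approx -42.094$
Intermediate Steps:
$I{\left(q \right)} = -14 + 3 q$ ($I{\left(q \right)} = -2 + \left(q - 4\right) 3 = -2 + \left(-4 + q\right) 3 = -2 + \left(-12 + 3 q\right) = -14 + 3 q$)
$b{\left(f \right)} = -129$ ($b{\left(f \right)} = -4 - 5^{3} = -4 - 125 = -129$)
$t{\left(a,G \right)} = \frac{6 + a - G}{G + a}$
$6 \left(t{\left(b{\left(I{\left(2 \right)} \right)},n{\left(2 \right)} \right)} - 8\right) = 6 \left(\frac{6 - 129 - 2}{2 - 129} - 8\right) = 6 \left(\frac{6 - 129 - 2}{-127} - 8\right) = 6 \left(\left(- \frac{1}{127}\right) \left(-125\right) - 8\right) = 6 \left(\frac{125}{127} - 8\right) = 6 \left(- \frac{891}{127}\right) = - \frac{5346}{127}$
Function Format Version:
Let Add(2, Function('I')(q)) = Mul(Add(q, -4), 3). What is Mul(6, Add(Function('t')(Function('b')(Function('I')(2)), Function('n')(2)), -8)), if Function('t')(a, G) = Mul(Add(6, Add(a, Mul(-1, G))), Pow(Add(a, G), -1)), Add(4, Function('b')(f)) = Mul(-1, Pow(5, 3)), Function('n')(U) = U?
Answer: Rational(-5346, 127) ≈ -42.094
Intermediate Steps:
Function('I')(q) = Add(-14, Mul(3, q)) (Function('I')(q) = Add(-2, Mul(Add(q, -4), 3)) = Add(-2, Mul(Add(-4, q), 3)) = Add(-2, Add(-12, Mul(3, q))) = Add(-14, Mul(3, q)))
Function('b')(f) = -129 (Function('b')(f) = Add(-4, Mul(-1, Pow(5, 3))) = Add(-4, Mul(-1, 125)) = Add(-4, -125) = -129)
Function('t')(a, G) = Mul(Pow(Add(G, a), -1), Add(6, a, Mul(-1, G))) (Function('t')(a, G) = Mul(Add(6, a, Mul(-1, G)), Pow(Add(G, a), -1)) = Mul(Pow(Add(G, a), -1), Add(6, a, Mul(-1, G))))
Mul(6, Add(Function('t')(Function('b')(Function('I')(2)), Function('n')(2)), -8)) = Mul(6, Add(Mul(Pow(Add(2, -129), -1), Add(6, -129, Mul(-1, 2))), -8)) = Mul(6, Add(Mul(Pow(-127, -1), Add(6, -129, -2)), -8)) = Mul(6, Add(Mul(Rational(-1, 127), -125), -8)) = Mul(6, Add(Rational(125, 127), -8)) = Mul(6, Rational(-891, 127)) = Rational(-5346, 127)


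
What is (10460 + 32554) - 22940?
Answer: 20074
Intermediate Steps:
(10460 + 32554) - 22940 = 43014 - 22940 = 20074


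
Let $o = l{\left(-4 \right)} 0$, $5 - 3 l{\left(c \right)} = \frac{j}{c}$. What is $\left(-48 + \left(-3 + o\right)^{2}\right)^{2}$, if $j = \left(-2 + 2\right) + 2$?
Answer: $1521$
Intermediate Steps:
$j = 2$ ($j = 0 + 2 = 2$)
$l{\left(c \right)} = \frac{5}{3} - \frac{2}{3 c}$ ($l{\left(c \right)} = \frac{5}{3} - \frac{2 \frac{1}{c}}{3} = \frac{5}{3} - \frac{2}{3 c}$)
$o = 0$ ($o = \frac{-2 + 5 \left(-4\right)}{3 \left(-4\right)} 0 = \frac{1}{3} \left(- \frac{1}{4}\right) \left(-2 - 20\right) 0 = \frac{1}{3} \left(- \frac{1}{4}\right) \left(-22\right) 0 = \frac{11}{6} \cdot 0 = 0$)
$\left(-48 + \left(-3 + o\right)^{2}\right)^{2} = \left(-48 + \left(-3 + 0\right)^{2}\right)^{2} = \left(-48 + \left(-3\right)^{2}\right)^{2} = \left(-48 + 9\right)^{2} = \left(-39\right)^{2} = 1521$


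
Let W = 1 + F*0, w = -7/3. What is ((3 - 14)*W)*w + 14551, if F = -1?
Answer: 43730/3 ≈ 14577.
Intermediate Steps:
w = -7/3 (w = -7*⅓ = -7/3 ≈ -2.3333)
W = 1 (W = 1 - 1*0 = 1 + 0 = 1)
((3 - 14)*W)*w + 14551 = ((3 - 14)*1)*(-7/3) + 14551 = -11*1*(-7/3) + 14551 = -11*(-7/3) + 14551 = 77/3 + 14551 = 43730/3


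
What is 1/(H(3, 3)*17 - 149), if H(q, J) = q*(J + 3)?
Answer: 1/157 ≈ 0.0063694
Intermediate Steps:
H(q, J) = q*(3 + J)
1/(H(3, 3)*17 - 149) = 1/((3*(3 + 3))*17 - 149) = 1/((3*6)*17 - 149) = 1/(18*17 - 149) = 1/(306 - 149) = 1/157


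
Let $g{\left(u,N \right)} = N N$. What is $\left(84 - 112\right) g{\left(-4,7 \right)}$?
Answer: $-1372$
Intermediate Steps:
$g{\left(u,N \right)} = N^{2}$
$\left(84 - 112\right) g{\left(-4,7 \right)} = \left(84 - 112\right) 7^{2} = \left(-28\right) 49 = -1372$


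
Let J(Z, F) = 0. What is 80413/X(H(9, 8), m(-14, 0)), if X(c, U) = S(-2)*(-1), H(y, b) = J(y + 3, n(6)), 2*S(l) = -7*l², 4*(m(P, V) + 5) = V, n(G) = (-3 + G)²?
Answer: 80413/14 ≈ 5743.8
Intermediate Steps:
m(P, V) = -5 + V/4
S(l) = -7*l²/2 (S(l) = (-7*l²)/2 = -7*l²/2)
H(y, b) = 0
X(c, U) = 14 (X(c, U) = -7/2*(-2)²*(-1) = -7/2*4*(-1) = -14*(-1) = 14)
80413/X(H(9, 8), m(-14, 0)) = 80413/14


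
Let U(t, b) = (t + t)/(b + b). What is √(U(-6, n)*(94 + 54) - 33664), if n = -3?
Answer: 2*I*√8342 ≈ 182.67*I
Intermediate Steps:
U(t, b) = t/b (U(t, b) = (2*t)/((2*b)) = (2*t)*(1/(2*b)) = t/b)
√(U(-6, n)*(94 + 54) - 33664) = √((-6/(-3))*(94 + 54) - 33664) = √(-6*(-⅓)*148 - 33664) = √(2*148 - 33664) = √(296 - 33664) = √(-33368) = 2*I*√8342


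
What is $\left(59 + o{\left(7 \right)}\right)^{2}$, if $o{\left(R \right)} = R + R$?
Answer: $5329$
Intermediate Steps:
$o{\left(R \right)} = 2 R$
$\left(59 + o{\left(7 \right)}\right)^{2} = \left(59 + 2 \cdot 7\right)^{2} = \left(59 + 14\right)^{2} = 73^{2} = 5329$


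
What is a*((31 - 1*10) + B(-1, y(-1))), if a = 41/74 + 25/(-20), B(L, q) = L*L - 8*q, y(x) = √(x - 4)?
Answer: -1133/74 + 206*I*√5/37 ≈ -15.311 + 12.449*I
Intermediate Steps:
y(x) = √(-4 + x)
B(L, q) = L² - 8*q
a = -103/148 (a = 41*(1/74) + 25*(-1/20) = 41/74 - 5/4 = -103/148 ≈ -0.69595)
a*((31 - 1*10) + B(-1, y(-1))) = -103*((31 - 1*10) + ((-1)² - 8*√(-4 - 1)))/148 = -103*((31 - 10) + (1 - 8*I*√5))/148 = -103*(21 + (1 - 8*I*√5))/148 = -103*(22 - 8*I*√5)/148 = -1133/74 + 206*I*√5/37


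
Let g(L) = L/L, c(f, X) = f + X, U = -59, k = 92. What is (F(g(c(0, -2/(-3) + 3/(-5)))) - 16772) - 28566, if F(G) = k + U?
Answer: -45305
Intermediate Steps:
c(f, X) = X + f
g(L) = 1
F(G) = 33 (F(G) = 92 - 59 = 33)
(F(g(c(0, -2/(-3) + 3/(-5)))) - 16772) - 28566 = (33 - 16772) - 28566 = -16739 - 28566 = -45305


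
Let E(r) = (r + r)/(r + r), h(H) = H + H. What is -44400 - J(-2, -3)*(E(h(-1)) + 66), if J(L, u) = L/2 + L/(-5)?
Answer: -221799/5 ≈ -44360.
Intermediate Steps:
h(H) = 2*H
E(r) = 1 (E(r) = (2*r)/((2*r)) = (2*r)*(1/(2*r)) = 1)
J(L, u) = 3*L/10 (J(L, u) = L*(½) + L*(-⅕) = L/2 - L/5 = 3*L/10)
-44400 - J(-2, -3)*(E(h(-1)) + 66) = -44400 - (3/10)*(-2)*(1 + 66) = -44400 - (-3)*67/5 = -44400 - 1*(-201/5) = -44400 + 201/5 = -221799/5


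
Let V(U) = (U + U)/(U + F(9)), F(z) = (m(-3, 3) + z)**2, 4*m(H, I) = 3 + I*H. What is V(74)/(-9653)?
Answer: -592/5029213 ≈ -0.00011771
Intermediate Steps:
m(H, I) = 3/4 + H*I/4 (m(H, I) = (3 + I*H)/4 = (3 + H*I)/4 = 3/4 + H*I/4)
F(z) = (-3/2 + z)**2 (F(z) = ((3/4 + (1/4)*(-3)*3) + z)**2 = ((3/4 - 9/4) + z)**2 = (-3/2 + z)**2)
V(U) = 2*U/(225/4 + U) (V(U) = (U + U)/(U + (-3 + 2*9)**2/4) = (2*U)/(U + (-3 + 18)**2/4) = (2*U)/(U + (1/4)*15**2) = (2*U)/(U + (1/4)*225) = (2*U)/(U + 225/4) = (2*U)/(225/4 + U) = 2*U/(225/4 + U))
V(74)/(-9653) = (8*74/(225 + 4*74))/(-9653) = (8*74/(225 + 296))*(-1/9653) = (8*74/521)*(-1/9653) = (8*74*(1/521))*(-1/9653) = (592/521)*(-1/9653) = -592/5029213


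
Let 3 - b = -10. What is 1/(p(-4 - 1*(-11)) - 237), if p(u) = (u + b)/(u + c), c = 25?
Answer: -8/1891 ≈ -0.0042306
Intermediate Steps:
b = 13 (b = 3 - 1*(-10) = 3 + 10 = 13)
p(u) = (13 + u)/(25 + u) (p(u) = (u + 13)/(u + 25) = (13 + u)/(25 + u))
1/(p(-4 - 1*(-11)) - 237) = 1/((13 + (-4 - 1*(-11)))/(25 + (-4 - 1*(-11))) - 237) = 1/((13 + (-4 + 11))/(25 + (-4 + 11)) - 237) = 1/((13 + 7)/(25 + 7) - 237) = 1/(20/32 - 237) = 1/((1/32)*20 - 237) = 1/(5/8 - 237) = 1/(-1891/8) = -8/1891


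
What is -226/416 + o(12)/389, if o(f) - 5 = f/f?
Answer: -42709/80912 ≈ -0.52785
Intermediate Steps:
o(f) = 6 (o(f) = 5 + f/f = 5 + 1 = 6)
-226/416 + o(12)/389 = -226/416 + 6/389 = -226*1/416 + 6*(1/389) = -113/208 + 6/389 = -42709/80912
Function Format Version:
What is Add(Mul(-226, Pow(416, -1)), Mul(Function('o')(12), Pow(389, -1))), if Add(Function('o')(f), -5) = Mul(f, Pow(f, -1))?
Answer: Rational(-42709, 80912) ≈ -0.52785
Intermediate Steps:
Function('o')(f) = 6 (Function('o')(f) = Add(5, Mul(f, Pow(f, -1))) = Add(5, 1) = 6)
Add(Mul(-226, Pow(416, -1)), Mul(Function('o')(12), Pow(389, -1))) = Add(Mul(-226, Pow(416, -1)), Mul(6, Pow(389, -1))) = Add(Mul(-226, Rational(1, 416)), Mul(6, Rational(1, 389))) = Add(Rational(-113, 208), Rational(6, 389)) = Rational(-42709, 80912)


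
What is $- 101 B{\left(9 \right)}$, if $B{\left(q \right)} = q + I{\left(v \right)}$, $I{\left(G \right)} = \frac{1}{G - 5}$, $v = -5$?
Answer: $- \frac{8989}{10} \approx -898.9$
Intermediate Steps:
$I{\left(G \right)} = \frac{1}{-5 + G}$
$B{\left(q \right)} = - \frac{1}{10} + q$ ($B{\left(q \right)} = q + \frac{1}{-5 - 5} = q + \frac{1}{-10} = q - \frac{1}{10} = - \frac{1}{10} + q$)
$- 101 B{\left(9 \right)} = - 101 \left(- \frac{1}{10} + 9\right) = \left(-101\right) \frac{89}{10} = - \frac{8989}{10}$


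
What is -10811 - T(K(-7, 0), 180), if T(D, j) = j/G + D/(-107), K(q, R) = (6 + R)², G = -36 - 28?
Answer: -18503041/1712 ≈ -10808.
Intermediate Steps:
G = -64
T(D, j) = -j/64 - D/107 (T(D, j) = j/(-64) + D/(-107) = j*(-1/64) + D*(-1/107) = -j/64 - D/107)
-10811 - T(K(-7, 0), 180) = -10811 - (-1/64*180 - (6 + 0)²/107) = -10811 - (-45/16 - 1/107*6²) = -10811 - (-45/16 - 1/107*36) = -10811 - (-45/16 - 36/107) = -10811 - 1*(-5391/1712) = -10811 + 5391/1712 = -18503041/1712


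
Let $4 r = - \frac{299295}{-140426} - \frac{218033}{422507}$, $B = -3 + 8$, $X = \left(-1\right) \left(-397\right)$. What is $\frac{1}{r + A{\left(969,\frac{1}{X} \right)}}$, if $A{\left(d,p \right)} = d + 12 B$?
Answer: $\frac{237323871928}{244302100944419} \approx 0.00097144$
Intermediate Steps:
$X = 397$
$B = 5$
$r = \frac{95836730507}{237323871928}$ ($r = \frac{- \frac{299295}{-140426} - \frac{218033}{422507}}{4} = \frac{\left(-299295\right) \left(- \frac{1}{140426}\right) - \frac{218033}{422507}}{4} = \frac{\frac{299295}{140426} - \frac{218033}{422507}}{4} = \frac{1}{4} \cdot \frac{95836730507}{59330967982} = \frac{95836730507}{237323871928} \approx 0.40382$)
$A{\left(d,p \right)} = 60 + d$ ($A{\left(d,p \right)} = d + 12 \cdot 5 = d + 60 = 60 + d$)
$\frac{1}{r + A{\left(969,\frac{1}{X} \right)}} = \frac{1}{\frac{95836730507}{237323871928} + \left(60 + 969\right)} = \frac{1}{\frac{95836730507}{237323871928} + 1029} = \frac{1}{\frac{244302100944419}{237323871928}} = \frac{237323871928}{244302100944419}$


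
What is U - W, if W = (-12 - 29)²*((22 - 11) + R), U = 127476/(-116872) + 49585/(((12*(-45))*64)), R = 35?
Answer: -7808434067725/100977408 ≈ -77329.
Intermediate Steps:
U = -255016717/100977408 (U = 127476*(-1/116872) + 49585/((-540*64)) = -31869/29218 + 49585/(-34560) = -31869/29218 + 49585*(-1/34560) = -31869/29218 - 9917/6912 = -255016717/100977408 ≈ -2.5255)
W = 77326 (W = (-12 - 29)²*((22 - 11) + 35) = (-41)²*(11 + 35) = 1681*46 = 77326)
U - W = -255016717/100977408 - 1*77326 = -255016717/100977408 - 77326 = -7808434067725/100977408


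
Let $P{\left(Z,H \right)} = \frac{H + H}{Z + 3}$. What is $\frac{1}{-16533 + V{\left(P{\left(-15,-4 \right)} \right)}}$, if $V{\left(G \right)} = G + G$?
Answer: $- \frac{3}{49595} \approx -6.049 \cdot 10^{-5}$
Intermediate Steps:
$P{\left(Z,H \right)} = \frac{2 H}{3 + Z}$
$V{\left(G \right)} = 2 G$
$\frac{1}{-16533 + V{\left(P{\left(-15,-4 \right)} \right)}} = \frac{1}{-16533 + 2 \cdot 2 \left(-4\right) \frac{1}{3 - 15}} = \frac{1}{-16533 + 2 \cdot 2 \left(-4\right) \frac{1}{-12}} = \frac{1}{-16533 + 2 \cdot 2 \left(-4\right) \left(- \frac{1}{12}\right)} = \frac{1}{-16533 + 2 \cdot \frac{2}{3}} = \frac{1}{-16533 + \frac{4}{3}} = \frac{1}{- \frac{49595}{3}} = - \frac{3}{49595}$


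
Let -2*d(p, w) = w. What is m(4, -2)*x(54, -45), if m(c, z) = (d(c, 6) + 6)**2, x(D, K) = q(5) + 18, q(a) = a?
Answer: 207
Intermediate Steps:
d(p, w) = -w/2
x(D, K) = 23 (x(D, K) = 5 + 18 = 23)
m(c, z) = 9 (m(c, z) = (-1/2*6 + 6)**2 = (-3 + 6)**2 = 3**2 = 9)
m(4, -2)*x(54, -45) = 9*23 = 207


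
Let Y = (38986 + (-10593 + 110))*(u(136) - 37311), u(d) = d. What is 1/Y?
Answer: -1/1059599025 ≈ -9.4375e-10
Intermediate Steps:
Y = -1059599025 (Y = (38986 + (-10593 + 110))*(136 - 37311) = (38986 - 10483)*(-37175) = 28503*(-37175) = -1059599025)
1/Y = 1/(-1059599025) = -1/1059599025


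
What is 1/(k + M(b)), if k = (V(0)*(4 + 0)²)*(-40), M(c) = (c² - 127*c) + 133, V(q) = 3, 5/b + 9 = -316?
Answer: -4225/7541819 ≈ -0.00056021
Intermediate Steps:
b = -1/65 (b = 5/(-9 - 316) = 5/(-325) = 5*(-1/325) = -1/65 ≈ -0.015385)
M(c) = 133 + c² - 127*c
k = -1920 (k = (3*(4 + 0)²)*(-40) = (3*4²)*(-40) = (3*16)*(-40) = 48*(-40) = -1920)
1/(k + M(b)) = 1/(-1920 + (133 + (-1/65)² - 127*(-1/65))) = 1/(-1920 + (133 + 1/4225 + 127/65)) = 1/(-1920 + 570181/4225) = 1/(-7541819/4225) = -4225/7541819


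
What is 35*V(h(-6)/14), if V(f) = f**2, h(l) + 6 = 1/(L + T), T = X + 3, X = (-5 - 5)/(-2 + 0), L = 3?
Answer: 21125/3388 ≈ 6.2352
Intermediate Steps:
X = 5 (X = -10/(-2) = -10*(-1/2) = 5)
T = 8 (T = 5 + 3 = 8)
h(l) = -65/11 (h(l) = -6 + 1/(3 + 8) = -6 + 1/11 = -65/11)
35*V(h(-6)/14) = 35*(-65/11/14)**2 = 35*(-65/11*1/14)**2 = 35*(-65/154)**2 = 35*(4225/23716) = 21125/3388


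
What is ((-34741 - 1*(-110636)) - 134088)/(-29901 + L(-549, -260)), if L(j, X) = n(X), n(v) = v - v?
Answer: 58193/29901 ≈ 1.9462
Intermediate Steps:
n(v) = 0
L(j, X) = 0
((-34741 - 1*(-110636)) - 134088)/(-29901 + L(-549, -260)) = ((-34741 - 1*(-110636)) - 134088)/(-29901 + 0) = ((-34741 + 110636) - 134088)/(-29901) = (75895 - 134088)*(-1/29901) = -58193*(-1/29901) = 58193/29901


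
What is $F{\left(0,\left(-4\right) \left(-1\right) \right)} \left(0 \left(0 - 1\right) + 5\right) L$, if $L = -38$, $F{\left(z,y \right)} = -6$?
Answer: $1140$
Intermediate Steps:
$F{\left(0,\left(-4\right) \left(-1\right) \right)} \left(0 \left(0 - 1\right) + 5\right) L = - 6 \left(0 \left(0 - 1\right) + 5\right) \left(-38\right) = - 6 \left(0 \left(-1\right) + 5\right) \left(-38\right) = - 6 \left(0 + 5\right) \left(-38\right) = \left(-6\right) 5 \left(-38\right) = \left(-30\right) \left(-38\right) = 1140$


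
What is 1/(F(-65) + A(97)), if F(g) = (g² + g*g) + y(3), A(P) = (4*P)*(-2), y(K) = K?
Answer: 1/7677 ≈ 0.00013026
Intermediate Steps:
A(P) = -8*P
F(g) = 3 + 2*g² (F(g) = (g² + g*g) + 3 = (g² + g²) + 3 = 2*g² + 3 = 3 + 2*g²)
1/(F(-65) + A(97)) = 1/((3 + 2*(-65)²) - 8*97) = 1/((3 + 2*4225) - 776) = 1/((3 + 8450) - 776) = 1/(8453 - 776) = 1/7677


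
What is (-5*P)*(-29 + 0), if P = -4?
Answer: -580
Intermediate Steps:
(-5*P)*(-29 + 0) = (-5*(-4))*(-29 + 0) = 20*(-29) = -580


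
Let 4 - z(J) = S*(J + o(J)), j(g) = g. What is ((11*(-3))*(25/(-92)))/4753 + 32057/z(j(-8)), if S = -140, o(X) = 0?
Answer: -876052252/30500001 ≈ -28.723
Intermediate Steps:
z(J) = 4 + 140*J (z(J) = 4 - (-140)*(J + 0) = 4 - (-140)*J = 4 + 140*J)
((11*(-3))*(25/(-92)))/4753 + 32057/z(j(-8)) = ((11*(-3))*(25/(-92)))/4753 + 32057/(4 + 140*(-8)) = -825*(-1)/92*(1/4753) + 32057/(4 - 1120) = -33*(-25/92)*(1/4753) + 32057/(-1116) = (825/92)*(1/4753) + 32057*(-1/1116) = 825/437276 - 32057/1116 = -876052252/30500001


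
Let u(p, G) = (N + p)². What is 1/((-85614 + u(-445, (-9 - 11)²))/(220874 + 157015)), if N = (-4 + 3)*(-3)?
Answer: 377889/109750 ≈ 3.4432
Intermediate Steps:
N = 3 (N = -1*(-3) = 3)
u(p, G) = (3 + p)²
1/((-85614 + u(-445, (-9 - 11)²))/(220874 + 157015)) = 1/((-85614 + (3 - 445)²)/(220874 + 157015)) = 1/((-85614 + (-442)²)/377889) = 1/((-85614 + 195364)*(1/377889)) = 1/(109750*(1/377889)) = 1/(109750/377889) = 377889/109750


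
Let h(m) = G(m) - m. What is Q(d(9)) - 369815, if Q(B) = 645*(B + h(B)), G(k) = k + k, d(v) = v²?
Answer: -265325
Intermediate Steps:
G(k) = 2*k
h(m) = m (h(m) = 2*m - m = m)
Q(B) = 1290*B (Q(B) = 645*(B + B) = 645*(2*B) = 1290*B)
Q(d(9)) - 369815 = 1290*9² - 369815 = 1290*81 - 369815 = 104490 - 369815 = -265325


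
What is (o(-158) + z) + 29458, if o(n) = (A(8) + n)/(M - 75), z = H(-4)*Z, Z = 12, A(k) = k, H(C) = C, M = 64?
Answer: 323660/11 ≈ 29424.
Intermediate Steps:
z = -48 (z = -4*12 = -48)
o(n) = -8/11 - n/11 (o(n) = (8 + n)/(64 - 75) = (8 + n)/(-11) = (8 + n)*(-1/11) = -8/11 - n/11)
(o(-158) + z) + 29458 = ((-8/11 - 1/11*(-158)) - 48) + 29458 = ((-8/11 + 158/11) - 48) + 29458 = (150/11 - 48) + 29458 = -378/11 + 29458 = 323660/11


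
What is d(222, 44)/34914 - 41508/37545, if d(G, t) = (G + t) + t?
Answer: -239595227/218474355 ≈ -1.0967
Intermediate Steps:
d(G, t) = G + 2*t
d(222, 44)/34914 - 41508/37545 = (222 + 2*44)/34914 - 41508/37545 = (222 + 88)*(1/34914) - 41508*1/37545 = 310*(1/34914) - 13836/12515 = 155/17457 - 13836/12515 = -239595227/218474355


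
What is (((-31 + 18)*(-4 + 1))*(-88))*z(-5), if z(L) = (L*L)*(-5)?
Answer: 429000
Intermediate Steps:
z(L) = -5*L² (z(L) = L²*(-5) = -5*L²)
(((-31 + 18)*(-4 + 1))*(-88))*z(-5) = (((-31 + 18)*(-4 + 1))*(-88))*(-5*(-5)²) = (-13*(-3)*(-88))*(-5*25) = (39*(-88))*(-125) = -3432*(-125) = 429000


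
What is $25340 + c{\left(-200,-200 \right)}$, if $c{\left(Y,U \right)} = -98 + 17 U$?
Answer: $21842$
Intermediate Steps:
$25340 + c{\left(-200,-200 \right)} = 25340 + \left(-98 + 17 \left(-200\right)\right) = 25340 - 3498 = 21842$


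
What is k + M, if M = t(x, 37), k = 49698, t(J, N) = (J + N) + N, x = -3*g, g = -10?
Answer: 49802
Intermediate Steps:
x = 30 (x = -3*(-10) = 30)
t(J, N) = J + 2*N
M = 104 (M = 30 + 2*37 = 30 + 74 = 104)
k + M = 49698 + 104 = 49802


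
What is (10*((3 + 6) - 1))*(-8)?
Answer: -640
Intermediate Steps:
(10*((3 + 6) - 1))*(-8) = (10*(9 - 1))*(-8) = (10*8)*(-8) = 80*(-8) = -640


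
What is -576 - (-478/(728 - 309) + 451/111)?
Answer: -26925095/46509 ≈ -578.92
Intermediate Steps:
-576 - (-478/(728 - 309) + 451/111) = -576 - (-478/419 + 451*(1/111)) = -576 - (-478*1/419 + 451/111) = -576 - (-478/419 + 451/111) = -576 - 1*135911/46509 = -576 - 135911/46509 = -26925095/46509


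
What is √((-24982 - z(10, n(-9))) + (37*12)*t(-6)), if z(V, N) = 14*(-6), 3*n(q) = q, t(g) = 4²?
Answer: I*√17794 ≈ 133.39*I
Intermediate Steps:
t(g) = 16
n(q) = q/3
z(V, N) = -84
√((-24982 - z(10, n(-9))) + (37*12)*t(-6)) = √((-24982 - 1*(-84)) + (37*12)*16) = √((-24982 + 84) + 444*16) = √(-24898 + 7104) = √(-17794) = I*√17794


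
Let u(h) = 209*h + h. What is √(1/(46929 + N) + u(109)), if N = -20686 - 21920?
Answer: √427775855133/4323 ≈ 151.29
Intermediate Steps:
u(h) = 210*h
N = -42606
√(1/(46929 + N) + u(109)) = √(1/(46929 - 42606) + 210*109) = √(1/4323 + 22890) = √(98953471/4323) = √427775855133/4323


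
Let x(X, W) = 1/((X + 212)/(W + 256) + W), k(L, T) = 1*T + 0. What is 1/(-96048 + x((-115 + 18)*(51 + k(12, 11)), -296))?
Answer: -3019/289968932 ≈ -1.0411e-5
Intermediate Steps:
k(L, T) = T (k(L, T) = T + 0 = T)
x(X, W) = 1/(W + (212 + X)/(256 + W)) (x(X, W) = 1/((212 + X)/(256 + W) + W) = 1/(W + (212 + X)/(256 + W)))
1/(-96048 + x((-115 + 18)*(51 + k(12, 11)), -296)) = 1/(-96048 + (256 - 296)/(212 + (-115 + 18)*(51 + 11) + (-296)² + 256*(-296))) = 1/(-96048 - 40/(212 - 97*62 + 87616 - 75776)) = 1/(-96048 - 40/(212 - 6014 + 87616 - 75776)) = 1/(-96048 - 40/6038) = 1/(-96048 + (1/6038)*(-40)) = 1/(-96048 - 20/3019) = 1/(-289968932/3019) = -3019/289968932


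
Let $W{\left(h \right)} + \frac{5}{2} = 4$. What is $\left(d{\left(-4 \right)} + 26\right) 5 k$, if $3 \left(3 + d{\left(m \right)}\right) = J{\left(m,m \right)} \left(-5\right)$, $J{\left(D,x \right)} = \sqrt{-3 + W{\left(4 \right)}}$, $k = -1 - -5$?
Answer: $460 - \frac{50 i \sqrt{6}}{3} \approx 460.0 - 40.825 i$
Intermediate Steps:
$k = 4$ ($k = -1 + 5 = 4$)
$W{\left(h \right)} = \frac{3}{2}$ ($W{\left(h \right)} = - \frac{5}{2} + 4 = \frac{3}{2}$)
$J{\left(D,x \right)} = \frac{i \sqrt{6}}{2}$ ($J{\left(D,x \right)} = \sqrt{-3 + \frac{3}{2}} = \sqrt{- \frac{3}{2}} = \frac{i \sqrt{6}}{2}$)
$d{\left(m \right)} = -3 - \frac{5 i \sqrt{6}}{6}$ ($d{\left(m \right)} = -3 + \frac{\frac{i \sqrt{6}}{2} \left(-5\right)}{3} = -3 + \frac{\left(- \frac{5}{2}\right) i \sqrt{6}}{3} = -3 - \frac{5 i \sqrt{6}}{6}$)
$\left(d{\left(-4 \right)} + 26\right) 5 k = \left(\left(-3 - \frac{5 i \sqrt{6}}{6}\right) + 26\right) 5 \cdot 4 = \left(23 - \frac{5 i \sqrt{6}}{6}\right) 20 = 460 - \frac{50 i \sqrt{6}}{3}$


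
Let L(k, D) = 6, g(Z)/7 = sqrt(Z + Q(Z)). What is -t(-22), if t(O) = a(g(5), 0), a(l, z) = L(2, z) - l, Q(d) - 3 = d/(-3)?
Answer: -6 + 7*sqrt(57)/3 ≈ 11.616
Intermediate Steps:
Q(d) = 3 - d/3 (Q(d) = 3 + d/(-3) = 3 + d*(-1/3) = 3 - d/3)
g(Z) = 7*sqrt(3 + 2*Z/3) (g(Z) = 7*sqrt(Z + (3 - Z/3)) = 7*sqrt(3 + 2*Z/3))
a(l, z) = 6 - l
t(O) = 6 - 7*sqrt(57)/3 (t(O) = 6 - 7*sqrt(27 + 6*5)/3 = 6 - 7*sqrt(27 + 30)/3 = 6 - 7*sqrt(57)/3)
-t(-22) = -(6 - 7*sqrt(57)/3) = -6 + 7*sqrt(57)/3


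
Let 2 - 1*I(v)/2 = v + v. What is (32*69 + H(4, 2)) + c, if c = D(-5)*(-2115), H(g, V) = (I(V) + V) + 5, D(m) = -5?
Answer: 12786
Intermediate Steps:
I(v) = 4 - 4*v (I(v) = 4 - 2*(v + v) = 4 - 4*v)
H(g, V) = 9 - 3*V (H(g, V) = ((4 - 4*V) + V) + 5 = (4 - 3*V) + 5 = 9 - 3*V)
c = 10575 (c = -5*(-2115) = 10575)
(32*69 + H(4, 2)) + c = (32*69 + (9 - 3*2)) + 10575 = (2208 + (9 - 6)) + 10575 = (2208 + 3) + 10575 = 2211 + 10575 = 12786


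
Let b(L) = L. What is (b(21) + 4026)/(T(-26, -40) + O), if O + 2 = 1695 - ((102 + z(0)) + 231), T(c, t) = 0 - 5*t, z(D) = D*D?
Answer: 1349/520 ≈ 2.5942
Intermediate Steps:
z(D) = D²
T(c, t) = -5*t
O = 1360 (O = -2 + (1695 - ((102 + 0²) + 231)) = -2 + (1695 - ((102 + 0) + 231)) = -2 + (1695 - (102 + 231)) = -2 + (1695 - 1*333) = -2 + (1695 - 333) = -2 + 1362 = 1360)
(b(21) + 4026)/(T(-26, -40) + O) = (21 + 4026)/(-5*(-40) + 1360) = 4047/(200 + 1360) = 4047/1560 = 4047*(1/1560) = 1349/520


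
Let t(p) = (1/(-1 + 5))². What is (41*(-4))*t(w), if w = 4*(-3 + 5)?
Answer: -41/4 ≈ -10.250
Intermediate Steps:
w = 8 (w = 4*2 = 8)
t(p) = 1/16 (t(p) = (1/4)² = (¼)² = 1/16)
(41*(-4))*t(w) = (41*(-4))*(1/16) = -164*1/16 = -41/4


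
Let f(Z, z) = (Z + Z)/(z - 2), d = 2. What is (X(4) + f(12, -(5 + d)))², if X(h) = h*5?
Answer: 2704/9 ≈ 300.44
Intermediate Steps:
X(h) = 5*h
f(Z, z) = 2*Z/(-2 + z) (f(Z, z) = (2*Z)/(-2 + z) = 2*Z/(-2 + z))
(X(4) + f(12, -(5 + d)))² = (5*4 + 2*12/(-2 - (5 + 2)))² = (20 + 2*12/(-2 - 1*7))² = (20 + 2*12/(-2 - 7))² = (20 + 2*12/(-9))² = (20 + 2*12*(-⅑))² = (20 - 8/3)² = (52/3)² = 2704/9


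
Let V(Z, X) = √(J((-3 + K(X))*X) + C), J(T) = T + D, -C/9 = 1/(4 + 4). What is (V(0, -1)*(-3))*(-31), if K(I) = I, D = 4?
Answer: 93*√110/4 ≈ 243.85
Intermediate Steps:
C = -9/8 (C = -9/(4 + 4) = -9/8 ≈ -1.1250)
J(T) = 4 + T (J(T) = T + 4 = 4 + T)
V(Z, X) = √(23/8 + X*(-3 + X)) (V(Z, X) = √((4 + (-3 + X)*X) - 9/8) = √((4 + X*(-3 + X)) - 9/8) = √(23/8 + X*(-3 + X)))
(V(0, -1)*(-3))*(-31) = ((√2*√(23 + 8*(-1)*(-3 - 1))/4)*(-3))*(-31) = ((√2*√(23 + 8*(-1)*(-4))/4)*(-3))*(-31) = ((√2*√(23 + 32)/4)*(-3))*(-31) = ((√2*√55/4)*(-3))*(-31) = ((√110/4)*(-3))*(-31) = -3*√110/4*(-31) = 93*√110/4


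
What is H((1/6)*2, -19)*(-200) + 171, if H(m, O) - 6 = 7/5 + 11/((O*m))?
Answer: -18271/19 ≈ -961.63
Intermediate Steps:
H(m, O) = 37/5 + 11/(O*m) (H(m, O) = 6 + (7/5 + 11/((O*m))) = 6 + (7*(⅕) + 11*(1/(O*m))) = 6 + (7/5 + 11/(O*m)) = 37/5 + 11/(O*m))
H((1/6)*2, -19)*(-200) + 171 = (37/5 + 11/(-19*((1/6)*2)))*(-200) + 171 = (37/5 + 11*(-1/19)/((1*(⅙))*2))*(-200) + 171 = (37/5 + 11*(-1/19)/((⅙)*2))*(-200) + 171 = (37/5 + 11*(-1/19)/(⅓))*(-200) + 171 = (37/5 + 11*(-1/19)*3)*(-200) + 171 = (37/5 - 33/19)*(-200) + 171 = (538/95)*(-200) + 171 = -21520/19 + 171 = -18271/19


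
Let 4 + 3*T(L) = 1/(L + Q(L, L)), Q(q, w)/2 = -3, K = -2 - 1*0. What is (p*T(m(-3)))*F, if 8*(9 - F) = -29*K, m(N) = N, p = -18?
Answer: 259/6 ≈ 43.167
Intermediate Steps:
K = -2 (K = -2 + 0 = -2)
Q(q, w) = -6 (Q(q, w) = 2*(-3) = -6)
F = 7/4 (F = 9 - (-29)*(-2)/8 = 9 - ⅛*58 = 9 - 29/4 = 7/4 ≈ 1.7500)
T(L) = -4/3 + 1/(3*(-6 + L)) (T(L) = -4/3 + 1/(3*(L - 6)) = -4/3 + 1/(3*(-6 + L)))
(p*T(m(-3)))*F = -6*(25 - 4*(-3))/(-6 - 3)*(7/4) = -6*(25 + 12)/(-9)*(7/4) = -6*(-1)*37/9*(7/4) = -18*(-37/27)*(7/4) = (74/3)*(7/4) = 259/6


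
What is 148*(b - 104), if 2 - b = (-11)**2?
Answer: -33004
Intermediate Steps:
b = -119 (b = 2 - 1*(-11)**2 = 2 - 1*121 = 2 - 121 = -119)
148*(b - 104) = 148*(-119 - 104) = 148*(-223) = -33004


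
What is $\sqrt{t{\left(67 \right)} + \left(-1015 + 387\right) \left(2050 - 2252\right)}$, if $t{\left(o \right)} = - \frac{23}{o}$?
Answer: $\frac{\sqrt{569455043}}{67} \approx 356.17$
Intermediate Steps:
$\sqrt{t{\left(67 \right)} + \left(-1015 + 387\right) \left(2050 - 2252\right)} = \sqrt{- \frac{23}{67} + \left(-1015 + 387\right) \left(2050 - 2252\right)} = \sqrt{\left(-23\right) \frac{1}{67} - -126856} = \sqrt{- \frac{23}{67} + 126856} = \sqrt{\frac{8499329}{67}} = \frac{\sqrt{569455043}}{67}$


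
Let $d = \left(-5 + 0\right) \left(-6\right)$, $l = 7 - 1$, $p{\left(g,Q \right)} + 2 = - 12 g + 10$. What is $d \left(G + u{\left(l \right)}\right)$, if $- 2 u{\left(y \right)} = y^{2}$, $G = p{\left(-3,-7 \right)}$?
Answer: $780$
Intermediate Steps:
$p{\left(g,Q \right)} = 8 - 12 g$ ($p{\left(g,Q \right)} = -2 - \left(-10 + 12 g\right) = 8 - 12 g$)
$G = 44$ ($G = 8 - -36 = 8 + 36 = 44$)
$l = 6$
$d = 30$ ($d = \left(-5\right) \left(-6\right) = 30$)
$u{\left(y \right)} = - \frac{y^{2}}{2}$
$d \left(G + u{\left(l \right)}\right) = 30 \left(44 - \frac{6^{2}}{2}\right) = 30 \left(44 - 18\right) = 30 \cdot 26 = 780$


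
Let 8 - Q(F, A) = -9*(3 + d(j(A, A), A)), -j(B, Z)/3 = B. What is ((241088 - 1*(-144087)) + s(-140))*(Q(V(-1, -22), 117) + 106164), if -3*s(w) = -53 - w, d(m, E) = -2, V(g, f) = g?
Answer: 40895187426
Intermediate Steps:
j(B, Z) = -3*B
s(w) = 53/3 + w/3 (s(w) = -(-53 - w)/3 = 53/3 + w/3)
Q(F, A) = 17 (Q(F, A) = 8 - (-9)*(3 - 2) = 8 - (-9) = 8 - 1*(-9) = 8 + 9 = 17)
((241088 - 1*(-144087)) + s(-140))*(Q(V(-1, -22), 117) + 106164) = ((241088 - 1*(-144087)) + (53/3 + (1/3)*(-140)))*(17 + 106164) = ((241088 + 144087) + (53/3 - 140/3))*106181 = (385175 - 29)*106181 = 385146*106181 = 40895187426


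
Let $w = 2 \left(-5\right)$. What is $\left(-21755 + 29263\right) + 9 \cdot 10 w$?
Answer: $6608$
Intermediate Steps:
$w = -10$
$\left(-21755 + 29263\right) + 9 \cdot 10 w = \left(-21755 + 29263\right) + 9 \cdot 10 \left(-10\right) = 7508 + 90 \left(-10\right) = 7508 - 900 = 6608$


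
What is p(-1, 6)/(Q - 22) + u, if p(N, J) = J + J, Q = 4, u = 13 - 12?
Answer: ⅓ ≈ 0.33333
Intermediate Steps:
u = 1
p(N, J) = 2*J
p(-1, 6)/(Q - 22) + u = (2*6)/(4 - 22) + 1 = 12/(-18) + 1 = -1/18*12 + 1 = -⅔ + 1 = ⅓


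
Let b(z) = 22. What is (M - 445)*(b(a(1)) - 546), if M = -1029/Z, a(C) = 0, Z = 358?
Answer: 42008818/179 ≈ 2.3469e+5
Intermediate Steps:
M = -1029/358 ≈ -2.8743
(M - 445)*(b(a(1)) - 546) = (-1029/358 - 445)*(22 - 546) = -160339/358*(-524) = 42008818/179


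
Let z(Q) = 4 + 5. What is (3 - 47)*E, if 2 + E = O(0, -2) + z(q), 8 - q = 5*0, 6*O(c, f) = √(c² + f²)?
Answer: -968/3 ≈ -322.67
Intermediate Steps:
O(c, f) = √(c² + f²)/6
q = 8 (q = 8 - 5*0 = 8 - 1*0 = 8 + 0 = 8)
z(Q) = 9
E = 22/3 (E = -2 + (√(0² + (-2)²)/6 + 9) = -2 + (√(0 + 4)/6 + 9) = -2 + (√4/6 + 9) = -2 + ((⅙)*2 + 9) = -2 + (⅓ + 9) = -2 + 28/3 = 22/3 ≈ 7.3333)
(3 - 47)*E = (3 - 47)*(22/3) = -44*22/3 = -968/3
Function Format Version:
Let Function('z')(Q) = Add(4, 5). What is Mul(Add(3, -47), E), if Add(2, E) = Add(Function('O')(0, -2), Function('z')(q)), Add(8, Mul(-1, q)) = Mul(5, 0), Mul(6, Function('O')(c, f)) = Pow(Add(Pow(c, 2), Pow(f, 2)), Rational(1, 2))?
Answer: Rational(-968, 3) ≈ -322.67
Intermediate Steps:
Function('O')(c, f) = Mul(Rational(1, 6), Pow(Add(Pow(c, 2), Pow(f, 2)), Rational(1, 2)))
q = 8 (q = Add(8, Mul(-1, Mul(5, 0))) = Add(8, Mul(-1, 0)) = Add(8, 0) = 8)
Function('z')(Q) = 9
E = Rational(22, 3) (E = Add(-2, Add(Mul(Rational(1, 6), Pow(Add(Pow(0, 2), Pow(-2, 2)), Rational(1, 2))), 9)) = Add(-2, Add(Mul(Rational(1, 6), Pow(Add(0, 4), Rational(1, 2))), 9)) = Add(-2, Add(Mul(Rational(1, 6), Pow(4, Rational(1, 2))), 9)) = Add(-2, Add(Mul(Rational(1, 6), 2), 9)) = Add(-2, Add(Rational(1, 3), 9)) = Add(-2, Rational(28, 3)) = Rational(22, 3) ≈ 7.3333)
Mul(Add(3, -47), E) = Mul(Add(3, -47), Rational(22, 3)) = Mul(-44, Rational(22, 3)) = Rational(-968, 3)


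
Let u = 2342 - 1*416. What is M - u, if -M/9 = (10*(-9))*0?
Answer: -1926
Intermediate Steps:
M = 0 (M = -9*10*(-9)*0 = -(-810)*0 = -9*0 = 0)
u = 1926 (u = 2342 - 416 = 1926)
M - u = 0 - 1*1926 = 0 - 1926 = -1926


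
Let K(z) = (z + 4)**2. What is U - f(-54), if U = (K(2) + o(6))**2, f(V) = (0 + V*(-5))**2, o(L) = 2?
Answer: -71456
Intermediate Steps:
f(V) = 25*V**2 (f(V) = (0 - 5*V)**2 = (-5*V)**2 = 25*V**2)
K(z) = (4 + z)**2
U = 1444 (U = ((4 + 2)**2 + 2)**2 = (6**2 + 2)**2 = (36 + 2)**2 = 38**2 = 1444)
U - f(-54) = 1444 - 25*(-54)**2 = 1444 - 25*2916 = 1444 - 1*72900 = 1444 - 72900 = -71456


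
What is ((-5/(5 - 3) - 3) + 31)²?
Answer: 2601/4 ≈ 650.25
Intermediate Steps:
((-5/(5 - 3) - 3) + 31)² = ((-5/2 - 3) + 31)² = (-11/2 + 31)² = (51/2)² = 2601/4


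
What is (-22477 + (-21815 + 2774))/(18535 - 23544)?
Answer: 41518/5009 ≈ 8.2887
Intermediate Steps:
(-22477 + (-21815 + 2774))/(18535 - 23544) = (-22477 - 19041)/(-5009) = -41518*(-1/5009) = 41518/5009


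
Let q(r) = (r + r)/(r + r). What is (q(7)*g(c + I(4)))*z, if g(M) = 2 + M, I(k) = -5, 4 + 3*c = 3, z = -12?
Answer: 40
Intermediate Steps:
q(r) = 1 (q(r) = (2*r)/((2*r)) = (2*r)*(1/(2*r)) = 1)
c = -⅓ (c = -4/3 + (⅓)*3 = -4/3 + 1 = -⅓ ≈ -0.33333)
(q(7)*g(c + I(4)))*z = (1*(2 + (-⅓ - 5)))*(-12) = (1*(2 - 16/3))*(-12) = (1*(-10/3))*(-12) = -10/3*(-12) = 40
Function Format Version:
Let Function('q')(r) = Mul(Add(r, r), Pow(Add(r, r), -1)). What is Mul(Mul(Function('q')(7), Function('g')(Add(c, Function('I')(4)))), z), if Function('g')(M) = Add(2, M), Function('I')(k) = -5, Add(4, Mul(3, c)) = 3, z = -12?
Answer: 40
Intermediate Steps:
Function('q')(r) = 1 (Function('q')(r) = Mul(Mul(2, r), Pow(Mul(2, r), -1)) = Mul(Mul(2, r), Mul(Rational(1, 2), Pow(r, -1))) = 1)
c = Rational(-1, 3) (c = Add(Rational(-4, 3), Mul(Rational(1, 3), 3)) = Add(Rational(-4, 3), 1) = Rational(-1, 3) ≈ -0.33333)
Mul(Mul(Function('q')(7), Function('g')(Add(c, Function('I')(4)))), z) = Mul(Mul(1, Add(2, Add(Rational(-1, 3), -5))), -12) = Mul(Mul(1, Add(2, Rational(-16, 3))), -12) = Mul(Mul(1, Rational(-10, 3)), -12) = Mul(Rational(-10, 3), -12) = 40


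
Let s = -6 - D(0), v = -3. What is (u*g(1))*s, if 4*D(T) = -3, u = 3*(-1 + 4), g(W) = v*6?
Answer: 1701/2 ≈ 850.50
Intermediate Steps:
g(W) = -18 (g(W) = -3*6 = -18)
u = 9 (u = 3*3 = 9)
D(T) = -¾ (D(T) = (¼)*(-3) = -¾)
s = -21/4 (s = -6 - 1*(-¾) = -6 + ¾ = -21/4 ≈ -5.2500)
(u*g(1))*s = (9*(-18))*(-21/4) = -162*(-21/4) = 1701/2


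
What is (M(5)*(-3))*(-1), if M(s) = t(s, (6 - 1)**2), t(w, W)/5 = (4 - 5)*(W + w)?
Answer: -450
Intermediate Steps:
t(w, W) = -5*W - 5*w (t(w, W) = 5*((4 - 5)*(W + w)) = 5*(-(W + w)) = 5*(-W - w) = -5*W - 5*w)
M(s) = -125 - 5*s (M(s) = -5*(6 - 1)**2 - 5*s = -5*5**2 - 5*s = -5*25 - 5*s = -125 - 5*s)
(M(5)*(-3))*(-1) = ((-125 - 5*5)*(-3))*(-1) = ((-125 - 25)*(-3))*(-1) = -150*(-3)*(-1) = 450*(-1) = -450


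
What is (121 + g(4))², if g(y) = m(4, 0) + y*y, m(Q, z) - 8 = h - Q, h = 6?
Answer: 21609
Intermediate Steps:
m(Q, z) = 14 - Q (m(Q, z) = 8 + (6 - Q) = 14 - Q)
g(y) = 10 + y² (g(y) = (14 - 1*4) + y*y = (14 - 4) + y² = 10 + y²)
(121 + g(4))² = (121 + (10 + 4²))² = (121 + (10 + 16))² = (121 + 26)² = 147² = 21609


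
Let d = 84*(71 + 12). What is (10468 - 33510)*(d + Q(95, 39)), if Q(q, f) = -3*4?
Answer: -160372320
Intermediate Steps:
Q(q, f) = -12
d = 6972 (d = 84*83 = 6972)
(10468 - 33510)*(d + Q(95, 39)) = (10468 - 33510)*(6972 - 12) = -23042*6960 = -160372320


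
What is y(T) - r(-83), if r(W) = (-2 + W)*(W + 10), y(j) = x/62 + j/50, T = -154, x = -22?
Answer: -4811537/775 ≈ -6208.4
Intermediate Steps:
y(j) = -11/31 + j/50 (y(j) = -22/62 + j/50 = -22*1/62 + j*(1/50) = -11/31 + j/50)
r(W) = (-2 + W)*(10 + W)
y(T) - r(-83) = (-11/31 + (1/50)*(-154)) - (-20 + (-83)**2 + 8*(-83)) = (-11/31 - 77/25) - (-20 + 6889 - 664) = -2662/775 - 1*6205 = -2662/775 - 6205 = -4811537/775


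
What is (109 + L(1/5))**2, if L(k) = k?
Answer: 298116/25 ≈ 11925.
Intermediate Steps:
(109 + L(1/5))**2 = (109 + 1/5)**2 = (546/5)**2 = 298116/25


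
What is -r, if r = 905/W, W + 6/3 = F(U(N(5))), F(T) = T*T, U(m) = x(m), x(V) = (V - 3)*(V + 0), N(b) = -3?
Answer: -905/322 ≈ -2.8106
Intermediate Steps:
x(V) = V*(-3 + V) (x(V) = (-3 + V)*V = V*(-3 + V))
U(m) = m*(-3 + m)
F(T) = T²
W = 322 (W = -2 + (-3*(-3 - 3))² = -2 + (-3*(-6))² = -2 + 18² = -2 + 324 = 322)
r = 905/322 ≈ 2.8106
-r = -1*905/322 = -905/322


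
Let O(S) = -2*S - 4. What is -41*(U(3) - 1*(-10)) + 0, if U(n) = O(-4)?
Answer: -574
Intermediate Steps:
O(S) = -4 - 2*S
U(n) = 4 (U(n) = -4 - 2*(-4) = -4 + 8 = 4)
-41*(U(3) - 1*(-10)) + 0 = -41*(4 - 1*(-10)) + 0 = -41*(4 + 10) + 0 = -41*14 + 0 = -574 + 0 = -574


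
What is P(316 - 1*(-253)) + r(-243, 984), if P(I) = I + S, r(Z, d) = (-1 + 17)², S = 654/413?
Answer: 341379/413 ≈ 826.58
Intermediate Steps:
S = 654/413 (S = 654*(1/413) = 654/413 ≈ 1.5835)
r(Z, d) = 256 (r(Z, d) = 16² = 256)
P(I) = 654/413 + I (P(I) = I + 654/413 = 654/413 + I)
P(316 - 1*(-253)) + r(-243, 984) = (654/413 + (316 - 1*(-253))) + 256 = (654/413 + (316 + 253)) + 256 = (654/413 + 569) + 256 = 235651/413 + 256 = 341379/413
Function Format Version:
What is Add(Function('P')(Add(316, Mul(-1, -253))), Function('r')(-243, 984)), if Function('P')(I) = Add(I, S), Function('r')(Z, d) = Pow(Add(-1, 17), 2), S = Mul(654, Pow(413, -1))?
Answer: Rational(341379, 413) ≈ 826.58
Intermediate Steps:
S = Rational(654, 413) (S = Mul(654, Rational(1, 413)) = Rational(654, 413) ≈ 1.5835)
Function('r')(Z, d) = 256 (Function('r')(Z, d) = Pow(16, 2) = 256)
Function('P')(I) = Add(Rational(654, 413), I) (Function('P')(I) = Add(I, Rational(654, 413)) = Add(Rational(654, 413), I))
Add(Function('P')(Add(316, Mul(-1, -253))), Function('r')(-243, 984)) = Add(Add(Rational(654, 413), Add(316, Mul(-1, -253))), 256) = Add(Add(Rational(654, 413), Add(316, 253)), 256) = Add(Add(Rational(654, 413), 569), 256) = Add(Rational(235651, 413), 256) = Rational(341379, 413)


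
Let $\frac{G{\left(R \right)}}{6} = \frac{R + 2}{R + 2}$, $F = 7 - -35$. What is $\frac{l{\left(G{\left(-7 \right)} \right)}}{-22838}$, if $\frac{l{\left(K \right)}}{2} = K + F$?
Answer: $- \frac{48}{11419} \approx -0.0042035$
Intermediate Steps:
$F = 42$ ($F = 7 + 35 = 42$)
$G{\left(R \right)} = 6$ ($G{\left(R \right)} = 6 \frac{R + 2}{R + 2} = 6 \frac{2 + R}{2 + R} = 6 \cdot 1 = 6$)
$l{\left(K \right)} = 84 + 2 K$ ($l{\left(K \right)} = 2 \left(K + 42\right) = 2 \left(42 + K\right) = 84 + 2 K$)
$\frac{l{\left(G{\left(-7 \right)} \right)}}{-22838} = \frac{84 + 2 \cdot 6}{-22838} = \left(84 + 12\right) \left(- \frac{1}{22838}\right) = 96 \left(- \frac{1}{22838}\right) = - \frac{48}{11419}$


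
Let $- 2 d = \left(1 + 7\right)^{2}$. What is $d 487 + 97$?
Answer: $-15487$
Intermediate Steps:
$d = -32$ ($d = - \frac{\left(1 + 7\right)^{2}}{2} = - \frac{8^{2}}{2} = \left(- \frac{1}{2}\right) 64 = -32$)
$d 487 + 97 = \left(-32\right) 487 + 97 = -15584 + 97 = -15487$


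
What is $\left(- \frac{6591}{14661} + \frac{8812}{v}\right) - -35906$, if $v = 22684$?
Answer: $\frac{995103546236}{27714177} \approx 35906.0$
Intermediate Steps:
$\left(- \frac{6591}{14661} + \frac{8812}{v}\right) - -35906 = \left(- \frac{6591}{14661} + \frac{8812}{22684}\right) - -35906 = \left(\left(-6591\right) \frac{1}{14661} + 8812 \cdot \frac{1}{22684}\right) + 35906 = \left(- \frac{2197}{4887} + \frac{2203}{5671}\right) + 35906 = - \frac{1693126}{27714177} + 35906 = \frac{995103546236}{27714177}$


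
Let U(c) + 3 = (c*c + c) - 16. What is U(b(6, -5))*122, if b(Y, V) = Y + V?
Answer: -2074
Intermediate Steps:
b(Y, V) = V + Y
U(c) = -19 + c + c² (U(c) = -3 + ((c*c + c) - 16) = -3 + ((c² + c) - 16) = -3 + ((c + c²) - 16) = -3 + (-16 + c + c²) = -19 + c + c²)
U(b(6, -5))*122 = (-19 + (-5 + 6) + (-5 + 6)²)*122 = (-19 + 1 + 1²)*122 = (-19 + 1 + 1)*122 = -17*122 = -2074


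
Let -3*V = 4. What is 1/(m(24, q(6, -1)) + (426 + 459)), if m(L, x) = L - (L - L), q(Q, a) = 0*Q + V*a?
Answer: 1/909 ≈ 0.0011001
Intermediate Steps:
V = -4/3 (V = -⅓*4 = -4/3 ≈ -1.3333)
q(Q, a) = -4*a/3 (q(Q, a) = 0*Q - 4*a/3 = 0 - 4*a/3 = -4*a/3)
m(L, x) = L (m(L, x) = L - 1*0 = L + 0 = L)
1/(m(24, q(6, -1)) + (426 + 459)) = 1/(24 + (426 + 459)) = 1/(24 + 885) = 1/909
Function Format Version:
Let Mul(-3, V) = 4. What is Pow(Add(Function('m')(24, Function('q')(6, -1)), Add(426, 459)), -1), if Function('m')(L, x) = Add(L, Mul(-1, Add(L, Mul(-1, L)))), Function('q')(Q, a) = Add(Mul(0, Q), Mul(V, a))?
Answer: Rational(1, 909) ≈ 0.0011001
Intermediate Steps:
V = Rational(-4, 3) (V = Mul(Rational(-1, 3), 4) = Rational(-4, 3) ≈ -1.3333)
Function('q')(Q, a) = Mul(Rational(-4, 3), a) (Function('q')(Q, a) = Add(Mul(0, Q), Mul(Rational(-4, 3), a)) = Add(0, Mul(Rational(-4, 3), a)) = Mul(Rational(-4, 3), a))
Function('m')(L, x) = L (Function('m')(L, x) = Add(L, Mul(-1, 0)) = Add(L, 0) = L)
Pow(Add(Function('m')(24, Function('q')(6, -1)), Add(426, 459)), -1) = Pow(Add(24, Add(426, 459)), -1) = Pow(Add(24, 885), -1) = Pow(909, -1) = Rational(1, 909)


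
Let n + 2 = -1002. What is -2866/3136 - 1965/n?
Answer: 410597/393568 ≈ 1.0433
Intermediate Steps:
n = -1004 (n = -2 - 1002 = -1004)
-2866/3136 - 1965/n = -2866/3136 - 1965/(-1004) = -2866*1/3136 - 1965*(-1/1004) = -1433/1568 + 1965/1004 = 410597/393568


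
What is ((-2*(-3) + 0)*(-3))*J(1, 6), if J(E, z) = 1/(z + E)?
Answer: -18/7 ≈ -2.5714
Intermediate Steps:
J(E, z) = 1/(E + z)
((-2*(-3) + 0)*(-3))*J(1, 6) = ((-2*(-3) + 0)*(-3))/(1 + 6) = ((6 + 0)*(-3))/7 = (6*(-3))*(1/7) = -18*1/7 = -18/7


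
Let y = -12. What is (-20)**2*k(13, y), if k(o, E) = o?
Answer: 5200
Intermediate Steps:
(-20)**2*k(13, y) = (-20)**2*13 = 400*13 = 5200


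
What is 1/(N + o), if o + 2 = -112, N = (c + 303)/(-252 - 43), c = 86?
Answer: -295/34019 ≈ -0.0086716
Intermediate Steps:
N = -389/295 (N = (86 + 303)/(-252 - 43) = 389/(-295) = 389*(-1/295) = -389/295 ≈ -1.3186)
o = -114 (o = -2 - 112 = -114)
1/(N + o) = 1/(-389/295 - 114) = 1/(-34019/295) = -295/34019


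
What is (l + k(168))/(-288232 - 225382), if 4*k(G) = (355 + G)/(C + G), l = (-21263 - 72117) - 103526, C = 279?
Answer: 352067405/918341832 ≈ 0.38337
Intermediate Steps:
l = -196906 (l = -93380 - 103526 = -196906)
k(G) = (355 + G)/(4*(279 + G)) (k(G) = ((355 + G)/(279 + G))/4 = (355 + G)/(4*(279 + G)))
(l + k(168))/(-288232 - 225382) = (-196906 + (355 + 168)/(4*(279 + 168)))/(-288232 - 225382) = (-196906 + (¼)*523/447)/(-513614) = (-196906 + (¼)*(1/447)*523)*(-1/513614) = (-196906 + 523/1788)*(-1/513614) = -352067405/1788*(-1/513614) = 352067405/918341832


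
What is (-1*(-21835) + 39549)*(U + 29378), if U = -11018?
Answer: 1127010240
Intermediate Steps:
(-1*(-21835) + 39549)*(U + 29378) = (-1*(-21835) + 39549)*(-11018 + 29378) = (21835 + 39549)*18360 = 61384*18360 = 1127010240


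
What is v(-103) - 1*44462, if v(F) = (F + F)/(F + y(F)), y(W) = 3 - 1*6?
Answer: -2356383/53 ≈ -44460.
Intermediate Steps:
y(W) = -3 (y(W) = 3 - 6 = -3)
v(F) = 2*F/(-3 + F) (v(F) = (F + F)/(F - 3) = (2*F)/(-3 + F) = 2*F/(-3 + F))
v(-103) - 1*44462 = 2*(-103)/(-3 - 103) - 1*44462 = 2*(-103)/(-106) - 44462 = 2*(-103)*(-1/106) - 44462 = 103/53 - 44462 = -2356383/53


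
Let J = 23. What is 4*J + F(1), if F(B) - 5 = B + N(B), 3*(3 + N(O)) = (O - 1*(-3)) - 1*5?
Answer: 284/3 ≈ 94.667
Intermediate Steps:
N(O) = -11/3 + O/3 (N(O) = -3 + ((O - 1*(-3)) - 1*5)/3 = -3 + ((O + 3) - 5)/3 = -3 + ((3 + O) - 5)/3 = -3 + (-2 + O)/3 = -3 + (-⅔ + O/3) = -11/3 + O/3)
F(B) = 4/3 + 4*B/3 (F(B) = 5 + (B + (-11/3 + B/3)) = 5 + (-11/3 + 4*B/3) = 4/3 + 4*B/3)
4*J + F(1) = 4*23 + (4/3 + (4/3)*1) = 92 + (4/3 + 4/3) = 92 + 8/3 = 284/3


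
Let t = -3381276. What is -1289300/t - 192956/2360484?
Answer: 49811136028/166280164533 ≈ 0.29956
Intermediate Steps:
-1289300/t - 192956/2360484 = -1289300/(-3381276) - 192956/2360484 = -1289300*(-1/3381276) - 192956*1/2360484 = 322325/845319 - 48239/590121 = 49811136028/166280164533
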